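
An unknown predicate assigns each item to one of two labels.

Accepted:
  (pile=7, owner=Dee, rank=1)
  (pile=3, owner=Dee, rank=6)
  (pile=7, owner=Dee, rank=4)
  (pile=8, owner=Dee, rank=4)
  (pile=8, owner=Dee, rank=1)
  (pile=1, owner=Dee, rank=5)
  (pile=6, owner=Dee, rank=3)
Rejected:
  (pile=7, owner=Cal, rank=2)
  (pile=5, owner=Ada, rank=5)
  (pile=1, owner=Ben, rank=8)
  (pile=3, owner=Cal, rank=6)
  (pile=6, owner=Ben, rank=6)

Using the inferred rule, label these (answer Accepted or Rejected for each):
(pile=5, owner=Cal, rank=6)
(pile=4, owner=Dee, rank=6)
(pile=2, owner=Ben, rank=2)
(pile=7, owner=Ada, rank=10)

Rejected, Accepted, Rejected, Rejected

Every 'Accepted' example satisfies: owner is Dee. None of the 'Rejected' examples do.
(pile=5, owner=Cal, rank=6) — owner is Cal, hence Rejected.
(pile=4, owner=Dee, rank=6) — owner is Dee, hence Accepted.
(pile=2, owner=Ben, rank=2) — owner is Ben, hence Rejected.
(pile=7, owner=Ada, rank=10) — owner is Ada, hence Rejected.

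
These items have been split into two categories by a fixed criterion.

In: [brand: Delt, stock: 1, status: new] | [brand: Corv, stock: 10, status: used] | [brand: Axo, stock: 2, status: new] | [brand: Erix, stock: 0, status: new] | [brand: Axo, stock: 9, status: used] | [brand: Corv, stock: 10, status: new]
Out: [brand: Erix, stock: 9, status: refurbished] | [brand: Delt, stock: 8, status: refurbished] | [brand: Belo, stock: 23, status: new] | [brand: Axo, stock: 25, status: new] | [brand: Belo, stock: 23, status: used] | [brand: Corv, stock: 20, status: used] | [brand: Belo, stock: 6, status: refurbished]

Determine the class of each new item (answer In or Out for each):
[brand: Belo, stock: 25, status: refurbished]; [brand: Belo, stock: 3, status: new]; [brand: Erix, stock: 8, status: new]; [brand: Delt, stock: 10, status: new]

Out, In, In, In

Rule: status is not refurbished AND stock ≤ 10. This holds for each 'In' example and fails for each 'Out' one.
[brand: Belo, stock: 25, status: refurbished]: status is refurbished, stock = 25, doesn't qualify → Out. [brand: Belo, stock: 3, status: new]: status is new, stock = 3, fits → In. [brand: Erix, stock: 8, status: new]: status is new, stock = 8, fits → In. [brand: Delt, stock: 10, status: new]: status is new, stock = 10, fits → In.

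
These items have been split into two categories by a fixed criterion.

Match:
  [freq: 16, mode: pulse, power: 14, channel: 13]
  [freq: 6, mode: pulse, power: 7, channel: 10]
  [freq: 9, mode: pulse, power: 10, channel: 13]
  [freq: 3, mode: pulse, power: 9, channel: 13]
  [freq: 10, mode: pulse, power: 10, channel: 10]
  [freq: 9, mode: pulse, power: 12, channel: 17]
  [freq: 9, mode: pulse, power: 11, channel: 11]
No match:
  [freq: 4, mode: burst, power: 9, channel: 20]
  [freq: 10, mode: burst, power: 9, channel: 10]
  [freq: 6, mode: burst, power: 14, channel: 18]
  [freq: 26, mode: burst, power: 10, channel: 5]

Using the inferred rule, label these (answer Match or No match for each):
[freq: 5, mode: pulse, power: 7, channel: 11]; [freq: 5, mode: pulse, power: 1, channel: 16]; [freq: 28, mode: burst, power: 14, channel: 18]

Match, Match, No match

The rule appears to be: mode is pulse.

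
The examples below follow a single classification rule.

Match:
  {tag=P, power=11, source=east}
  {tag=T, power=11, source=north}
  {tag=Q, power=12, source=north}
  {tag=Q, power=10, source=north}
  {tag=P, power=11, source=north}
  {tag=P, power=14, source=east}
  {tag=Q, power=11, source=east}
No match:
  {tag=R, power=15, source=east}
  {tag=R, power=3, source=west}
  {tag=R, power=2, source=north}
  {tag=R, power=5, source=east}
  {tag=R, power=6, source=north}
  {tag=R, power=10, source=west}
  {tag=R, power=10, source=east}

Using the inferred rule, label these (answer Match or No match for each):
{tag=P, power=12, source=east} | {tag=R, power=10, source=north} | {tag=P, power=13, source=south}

Match, No match, Match

Comparing the two groups points to one rule — tag is not R.
{tag=P, power=12, source=east} — tag is P, hence Match. {tag=R, power=10, source=north} — tag is R, hence No match. {tag=P, power=13, source=south} — tag is P, hence Match.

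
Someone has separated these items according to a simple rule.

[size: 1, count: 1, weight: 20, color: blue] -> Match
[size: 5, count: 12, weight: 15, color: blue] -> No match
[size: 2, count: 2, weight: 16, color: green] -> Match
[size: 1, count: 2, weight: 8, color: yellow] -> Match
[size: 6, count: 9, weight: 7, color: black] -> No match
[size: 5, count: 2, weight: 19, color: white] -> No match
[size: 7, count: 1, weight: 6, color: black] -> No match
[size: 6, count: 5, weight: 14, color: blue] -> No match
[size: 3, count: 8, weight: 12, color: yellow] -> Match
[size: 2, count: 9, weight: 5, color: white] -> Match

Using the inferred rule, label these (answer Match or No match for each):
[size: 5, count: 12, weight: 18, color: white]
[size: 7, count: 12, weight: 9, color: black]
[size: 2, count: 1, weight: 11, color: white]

No match, No match, Match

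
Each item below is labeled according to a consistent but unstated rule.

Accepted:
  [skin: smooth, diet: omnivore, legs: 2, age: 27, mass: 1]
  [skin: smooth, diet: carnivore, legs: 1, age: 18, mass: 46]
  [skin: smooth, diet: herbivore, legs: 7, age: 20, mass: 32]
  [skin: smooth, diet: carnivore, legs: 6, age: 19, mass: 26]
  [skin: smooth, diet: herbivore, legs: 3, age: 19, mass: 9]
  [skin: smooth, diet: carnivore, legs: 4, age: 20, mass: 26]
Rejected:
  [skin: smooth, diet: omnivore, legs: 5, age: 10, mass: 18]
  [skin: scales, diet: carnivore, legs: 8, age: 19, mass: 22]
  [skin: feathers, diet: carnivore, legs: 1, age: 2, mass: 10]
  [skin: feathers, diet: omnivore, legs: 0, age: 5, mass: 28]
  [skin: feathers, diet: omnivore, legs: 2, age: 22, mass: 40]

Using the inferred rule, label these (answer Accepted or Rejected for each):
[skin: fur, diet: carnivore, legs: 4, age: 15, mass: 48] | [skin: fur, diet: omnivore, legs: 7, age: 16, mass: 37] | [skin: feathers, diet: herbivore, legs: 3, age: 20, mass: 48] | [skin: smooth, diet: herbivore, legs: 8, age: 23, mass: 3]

The rule appears to be: skin is smooth AND age ≥ 18.
Rejected: [skin: fur, diet: carnivore, legs: 4, age: 15, mass: 48], since skin is fur, age = 15. Rejected: [skin: fur, diet: omnivore, legs: 7, age: 16, mass: 37], since skin is fur, age = 16. Rejected: [skin: feathers, diet: herbivore, legs: 3, age: 20, mass: 48], since skin is feathers, age = 20. Accepted: [skin: smooth, diet: herbivore, legs: 8, age: 23, mass: 3], since skin is smooth, age = 23.

Rejected, Rejected, Rejected, Accepted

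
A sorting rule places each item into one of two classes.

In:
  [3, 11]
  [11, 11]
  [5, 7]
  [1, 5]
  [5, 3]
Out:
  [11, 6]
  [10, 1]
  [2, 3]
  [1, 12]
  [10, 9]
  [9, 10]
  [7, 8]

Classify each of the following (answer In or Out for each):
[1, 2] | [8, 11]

All 'In' examples share one property — sum is even — and every 'Out' example lacks it.
[1, 2] → 1+2 = 3 → Out.
[8, 11] → 8+11 = 19 → Out.

Out, Out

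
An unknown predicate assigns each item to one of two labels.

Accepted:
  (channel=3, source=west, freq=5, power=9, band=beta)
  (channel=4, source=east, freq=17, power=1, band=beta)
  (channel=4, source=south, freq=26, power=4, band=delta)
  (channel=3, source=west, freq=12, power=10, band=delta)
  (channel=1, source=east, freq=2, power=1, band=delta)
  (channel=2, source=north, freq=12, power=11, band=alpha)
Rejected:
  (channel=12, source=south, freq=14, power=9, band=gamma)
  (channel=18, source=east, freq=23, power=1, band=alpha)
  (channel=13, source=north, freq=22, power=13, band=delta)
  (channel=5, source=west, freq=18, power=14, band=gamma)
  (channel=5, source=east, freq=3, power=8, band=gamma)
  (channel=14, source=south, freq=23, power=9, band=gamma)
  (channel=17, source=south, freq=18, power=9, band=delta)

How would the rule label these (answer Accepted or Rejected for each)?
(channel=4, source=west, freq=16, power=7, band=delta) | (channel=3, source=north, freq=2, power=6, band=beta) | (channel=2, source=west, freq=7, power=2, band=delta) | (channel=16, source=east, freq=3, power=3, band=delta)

Accepted, Accepted, Accepted, Rejected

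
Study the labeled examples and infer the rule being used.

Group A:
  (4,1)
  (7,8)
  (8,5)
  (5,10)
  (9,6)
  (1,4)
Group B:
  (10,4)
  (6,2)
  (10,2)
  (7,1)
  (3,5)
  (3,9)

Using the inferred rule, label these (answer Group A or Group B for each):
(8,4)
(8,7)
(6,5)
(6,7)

A rule that fits every label: sum is odd — true of each 'Group A' example, false of each 'Group B' one.

Group B, Group A, Group A, Group A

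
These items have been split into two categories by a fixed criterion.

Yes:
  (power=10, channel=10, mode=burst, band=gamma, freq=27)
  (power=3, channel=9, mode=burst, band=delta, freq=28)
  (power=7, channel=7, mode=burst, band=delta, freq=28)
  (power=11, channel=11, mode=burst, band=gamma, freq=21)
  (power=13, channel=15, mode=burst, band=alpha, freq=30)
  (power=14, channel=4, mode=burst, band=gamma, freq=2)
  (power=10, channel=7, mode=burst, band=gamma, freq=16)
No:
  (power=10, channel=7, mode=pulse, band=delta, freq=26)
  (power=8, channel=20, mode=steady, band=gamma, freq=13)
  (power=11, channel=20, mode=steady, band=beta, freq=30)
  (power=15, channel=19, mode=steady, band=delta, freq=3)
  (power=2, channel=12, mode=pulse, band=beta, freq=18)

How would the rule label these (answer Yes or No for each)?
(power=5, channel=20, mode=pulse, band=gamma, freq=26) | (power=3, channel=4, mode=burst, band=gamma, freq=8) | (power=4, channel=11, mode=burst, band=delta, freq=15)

No, Yes, Yes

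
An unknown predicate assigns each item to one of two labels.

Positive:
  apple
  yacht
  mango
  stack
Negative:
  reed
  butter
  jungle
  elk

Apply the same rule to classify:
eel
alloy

Negative, Positive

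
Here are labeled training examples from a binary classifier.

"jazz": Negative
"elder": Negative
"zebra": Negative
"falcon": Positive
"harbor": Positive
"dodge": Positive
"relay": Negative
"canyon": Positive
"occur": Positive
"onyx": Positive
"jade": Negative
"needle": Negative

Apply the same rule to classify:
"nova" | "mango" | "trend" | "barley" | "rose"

Checking candidate rules against both groups, what survives is: contains 'o'.
"nova": has 'o', meets the rule → Positive. "mango": has 'o', meets the rule → Positive. "trend": no 'o', fails this test → Negative. "barley": no 'o', fails this test → Negative. "rose": has 'o', meets the rule → Positive.

Positive, Positive, Negative, Negative, Positive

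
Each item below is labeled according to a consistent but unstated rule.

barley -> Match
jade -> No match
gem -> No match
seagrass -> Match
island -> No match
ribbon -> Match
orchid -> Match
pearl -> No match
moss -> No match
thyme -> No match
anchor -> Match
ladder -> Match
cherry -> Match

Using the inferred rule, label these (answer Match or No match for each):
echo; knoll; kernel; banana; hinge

'Match' ⟺ even length AND contains 'r'.
echo: length 4, no 'r' — doesn't match, so No match. knoll: length 5, no 'r' — doesn't match, so No match. kernel: length 6, has 'r' — satisfies this, so Match. banana: length 6, no 'r' — doesn't match, so No match. hinge: length 5, no 'r' — doesn't match, so No match.

No match, No match, Match, No match, No match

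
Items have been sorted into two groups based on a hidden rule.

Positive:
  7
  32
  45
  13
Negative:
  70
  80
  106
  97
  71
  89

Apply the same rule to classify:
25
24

Positive, Positive

One predicate separates the groups cleanly: at most 45.
25: 25 ≤ 45 — checks out, so Positive. 24: 24 ≤ 45 — checks out, so Positive.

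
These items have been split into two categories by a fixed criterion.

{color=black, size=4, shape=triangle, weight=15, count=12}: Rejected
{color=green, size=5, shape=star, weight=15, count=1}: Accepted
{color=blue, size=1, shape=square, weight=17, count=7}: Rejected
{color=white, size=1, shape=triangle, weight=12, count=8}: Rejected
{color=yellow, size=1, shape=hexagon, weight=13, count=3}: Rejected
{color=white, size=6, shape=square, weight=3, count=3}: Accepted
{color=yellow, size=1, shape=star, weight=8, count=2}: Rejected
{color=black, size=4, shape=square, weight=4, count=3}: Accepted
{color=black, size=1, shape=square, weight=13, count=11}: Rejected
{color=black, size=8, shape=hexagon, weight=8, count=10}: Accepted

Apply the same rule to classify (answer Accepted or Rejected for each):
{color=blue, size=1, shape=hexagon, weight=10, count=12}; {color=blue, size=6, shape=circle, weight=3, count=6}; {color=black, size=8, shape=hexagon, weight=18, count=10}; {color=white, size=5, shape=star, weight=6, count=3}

The common property of the 'Accepted' items is: size ≥ 4 AND count ≤ 10. No 'Rejected' item has it.

Rejected, Accepted, Accepted, Accepted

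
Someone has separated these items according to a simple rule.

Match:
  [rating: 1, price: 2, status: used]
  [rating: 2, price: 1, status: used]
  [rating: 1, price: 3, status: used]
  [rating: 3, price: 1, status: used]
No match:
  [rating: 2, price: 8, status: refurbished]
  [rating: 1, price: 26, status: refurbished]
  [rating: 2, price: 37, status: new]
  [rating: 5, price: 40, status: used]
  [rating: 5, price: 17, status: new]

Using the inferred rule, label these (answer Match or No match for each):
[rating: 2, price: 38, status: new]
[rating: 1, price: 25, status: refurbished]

No match, No match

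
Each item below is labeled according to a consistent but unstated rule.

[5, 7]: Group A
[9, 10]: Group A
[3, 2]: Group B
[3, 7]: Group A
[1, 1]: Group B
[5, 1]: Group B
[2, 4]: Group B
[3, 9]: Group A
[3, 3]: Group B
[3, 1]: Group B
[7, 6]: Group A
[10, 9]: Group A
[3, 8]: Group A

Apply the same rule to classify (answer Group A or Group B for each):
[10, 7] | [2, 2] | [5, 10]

The classifier is using: sum ≥ 10.
Group A: [10, 7], since 10+7 = 17. Group B: [2, 2], since 2+2 = 4. Group A: [5, 10], since 5+10 = 15.

Group A, Group B, Group A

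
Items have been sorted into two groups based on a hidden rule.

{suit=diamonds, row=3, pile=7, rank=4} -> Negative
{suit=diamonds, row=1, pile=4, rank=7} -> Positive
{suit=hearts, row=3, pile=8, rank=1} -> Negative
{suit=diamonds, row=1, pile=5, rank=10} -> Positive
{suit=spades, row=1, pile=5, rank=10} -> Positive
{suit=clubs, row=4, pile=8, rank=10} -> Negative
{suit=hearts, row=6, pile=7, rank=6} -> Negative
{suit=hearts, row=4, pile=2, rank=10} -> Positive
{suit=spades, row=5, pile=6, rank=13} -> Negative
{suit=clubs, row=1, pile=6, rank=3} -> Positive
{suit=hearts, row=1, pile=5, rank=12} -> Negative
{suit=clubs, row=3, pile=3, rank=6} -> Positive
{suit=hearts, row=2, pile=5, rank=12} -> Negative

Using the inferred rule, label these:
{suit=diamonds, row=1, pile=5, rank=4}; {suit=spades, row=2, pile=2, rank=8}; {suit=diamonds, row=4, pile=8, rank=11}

Positive, Positive, Negative

The distinguishing property — rank ≤ 10 AND pile ≤ 6 — holds for all the 'Positive' cases and none of the 'Negative' cases.
{suit=diamonds, row=1, pile=5, rank=4}: rank = 4, pile = 5, has this property → Positive.
{suit=spades, row=2, pile=2, rank=8}: rank = 8, pile = 2, has this property → Positive.
{suit=diamonds, row=4, pile=8, rank=11}: rank = 11, pile = 8, doesn't qualify → Negative.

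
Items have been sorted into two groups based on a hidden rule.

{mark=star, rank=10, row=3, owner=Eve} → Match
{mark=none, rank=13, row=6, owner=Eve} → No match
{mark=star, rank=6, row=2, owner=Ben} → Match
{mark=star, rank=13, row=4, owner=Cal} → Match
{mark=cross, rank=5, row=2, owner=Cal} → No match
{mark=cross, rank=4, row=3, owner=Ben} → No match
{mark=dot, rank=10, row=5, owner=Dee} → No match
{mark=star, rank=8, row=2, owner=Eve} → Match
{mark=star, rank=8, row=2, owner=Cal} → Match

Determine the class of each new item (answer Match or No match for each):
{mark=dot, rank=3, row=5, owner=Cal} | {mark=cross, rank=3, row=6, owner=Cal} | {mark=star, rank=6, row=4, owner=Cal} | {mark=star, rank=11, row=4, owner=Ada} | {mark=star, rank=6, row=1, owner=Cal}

No match, No match, Match, Match, Match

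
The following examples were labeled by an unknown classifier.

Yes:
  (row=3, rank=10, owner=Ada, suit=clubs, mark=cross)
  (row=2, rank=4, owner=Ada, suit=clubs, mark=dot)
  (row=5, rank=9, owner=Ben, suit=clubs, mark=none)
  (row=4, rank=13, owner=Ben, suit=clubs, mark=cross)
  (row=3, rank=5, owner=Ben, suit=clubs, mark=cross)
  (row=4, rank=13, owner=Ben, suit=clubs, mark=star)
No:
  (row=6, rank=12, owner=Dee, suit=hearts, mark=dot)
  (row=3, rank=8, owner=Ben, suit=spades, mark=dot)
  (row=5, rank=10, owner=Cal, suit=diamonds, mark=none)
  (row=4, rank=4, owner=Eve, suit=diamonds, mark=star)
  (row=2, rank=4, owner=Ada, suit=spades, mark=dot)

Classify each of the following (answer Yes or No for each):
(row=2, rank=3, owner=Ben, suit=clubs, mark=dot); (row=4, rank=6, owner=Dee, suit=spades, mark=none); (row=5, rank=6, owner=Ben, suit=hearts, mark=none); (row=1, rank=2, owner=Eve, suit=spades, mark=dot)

Yes, No, No, No

The pattern is that an item is 'Yes' exactly when: suit is clubs.
(row=2, rank=3, owner=Ben, suit=clubs, mark=dot) — suit is clubs, hence Yes.
(row=4, rank=6, owner=Dee, suit=spades, mark=none) — suit is spades, hence No.
(row=5, rank=6, owner=Ben, suit=hearts, mark=none) — suit is hearts, hence No.
(row=1, rank=2, owner=Eve, suit=spades, mark=dot) — suit is spades, hence No.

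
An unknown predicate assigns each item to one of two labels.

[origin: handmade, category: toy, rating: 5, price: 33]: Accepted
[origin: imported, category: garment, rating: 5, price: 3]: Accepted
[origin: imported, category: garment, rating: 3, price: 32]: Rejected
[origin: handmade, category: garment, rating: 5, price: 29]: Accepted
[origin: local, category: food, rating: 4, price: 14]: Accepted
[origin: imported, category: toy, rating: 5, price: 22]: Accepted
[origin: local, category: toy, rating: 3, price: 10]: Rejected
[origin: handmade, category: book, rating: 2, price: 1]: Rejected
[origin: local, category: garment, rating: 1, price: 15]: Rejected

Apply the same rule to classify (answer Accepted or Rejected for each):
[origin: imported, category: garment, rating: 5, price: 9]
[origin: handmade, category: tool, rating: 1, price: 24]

The distinguishing property — rating ≥ 4 — holds for all the 'Accepted' cases and none of the 'Rejected' cases.
[origin: imported, category: garment, rating: 5, price: 9] → rating = 5 → Accepted.
[origin: handmade, category: tool, rating: 1, price: 24] → rating = 1 → Rejected.

Accepted, Rejected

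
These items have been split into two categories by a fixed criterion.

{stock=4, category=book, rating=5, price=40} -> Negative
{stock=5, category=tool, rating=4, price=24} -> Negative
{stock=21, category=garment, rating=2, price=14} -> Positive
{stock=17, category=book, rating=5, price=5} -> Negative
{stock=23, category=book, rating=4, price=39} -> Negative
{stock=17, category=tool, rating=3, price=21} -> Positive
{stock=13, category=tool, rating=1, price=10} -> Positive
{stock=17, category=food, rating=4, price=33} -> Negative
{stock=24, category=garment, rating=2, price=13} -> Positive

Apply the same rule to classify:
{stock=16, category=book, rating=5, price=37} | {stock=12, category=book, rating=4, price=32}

Negative, Negative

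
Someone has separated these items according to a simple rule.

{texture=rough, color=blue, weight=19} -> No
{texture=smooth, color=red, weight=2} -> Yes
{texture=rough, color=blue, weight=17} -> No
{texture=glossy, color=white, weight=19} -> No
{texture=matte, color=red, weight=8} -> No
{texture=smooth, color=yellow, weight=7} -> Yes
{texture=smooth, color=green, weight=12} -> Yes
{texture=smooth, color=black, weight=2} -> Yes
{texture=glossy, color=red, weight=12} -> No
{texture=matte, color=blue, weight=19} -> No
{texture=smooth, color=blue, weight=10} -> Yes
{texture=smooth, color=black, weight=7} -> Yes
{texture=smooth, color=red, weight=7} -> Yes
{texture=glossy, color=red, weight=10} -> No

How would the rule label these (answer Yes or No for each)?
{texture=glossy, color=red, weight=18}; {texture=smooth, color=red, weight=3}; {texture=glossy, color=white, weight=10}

The simplest hypothesis consistent with all the labels is: texture is smooth.
{texture=glossy, color=red, weight=18} → texture is glossy → No. {texture=smooth, color=red, weight=3} → texture is smooth → Yes. {texture=glossy, color=white, weight=10} → texture is glossy → No.

No, Yes, No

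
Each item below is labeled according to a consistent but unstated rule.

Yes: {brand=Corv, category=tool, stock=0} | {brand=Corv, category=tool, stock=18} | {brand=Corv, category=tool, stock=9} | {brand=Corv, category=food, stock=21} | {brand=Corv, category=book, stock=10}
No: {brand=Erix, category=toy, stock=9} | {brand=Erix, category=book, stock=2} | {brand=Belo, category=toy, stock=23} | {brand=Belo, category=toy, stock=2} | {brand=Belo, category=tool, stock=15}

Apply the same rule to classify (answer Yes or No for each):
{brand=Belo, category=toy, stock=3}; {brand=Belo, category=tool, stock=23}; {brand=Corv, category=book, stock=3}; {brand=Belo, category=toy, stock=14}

No, No, Yes, No

The distinguishing property — brand is Corv — holds for all the 'Yes' cases and none of the 'No' cases.
{brand=Belo, category=toy, stock=3} → brand is Belo → No.
{brand=Belo, category=tool, stock=23} → brand is Belo → No.
{brand=Corv, category=book, stock=3} → brand is Corv → Yes.
{brand=Belo, category=toy, stock=14} → brand is Belo → No.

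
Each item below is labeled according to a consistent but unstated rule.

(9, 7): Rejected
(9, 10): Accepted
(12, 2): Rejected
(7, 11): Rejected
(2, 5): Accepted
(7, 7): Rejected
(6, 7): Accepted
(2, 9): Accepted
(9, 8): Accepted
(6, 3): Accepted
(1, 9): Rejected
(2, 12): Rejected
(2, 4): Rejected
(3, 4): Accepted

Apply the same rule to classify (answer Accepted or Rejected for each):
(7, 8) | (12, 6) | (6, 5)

Comparing the two groups points to one rule — sum is odd.
Accepted: (7, 8), since 7+8 = 15. Rejected: (12, 6), since 12+6 = 18. Accepted: (6, 5), since 6+5 = 11.

Accepted, Rejected, Accepted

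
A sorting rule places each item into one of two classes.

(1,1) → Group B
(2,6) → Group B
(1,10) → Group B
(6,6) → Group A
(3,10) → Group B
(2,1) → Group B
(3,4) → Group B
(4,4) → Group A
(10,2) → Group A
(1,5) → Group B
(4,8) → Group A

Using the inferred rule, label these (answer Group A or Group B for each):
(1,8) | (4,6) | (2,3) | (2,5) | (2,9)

Group B, Group A, Group B, Group B, Group B

The classifier is using: first ≥ 4.
Group B: (1,8), since first 1. Group A: (4,6), since first 4. Group B: (2,3), since first 2. Group B: (2,5), since first 2. Group B: (2,9), since first 2.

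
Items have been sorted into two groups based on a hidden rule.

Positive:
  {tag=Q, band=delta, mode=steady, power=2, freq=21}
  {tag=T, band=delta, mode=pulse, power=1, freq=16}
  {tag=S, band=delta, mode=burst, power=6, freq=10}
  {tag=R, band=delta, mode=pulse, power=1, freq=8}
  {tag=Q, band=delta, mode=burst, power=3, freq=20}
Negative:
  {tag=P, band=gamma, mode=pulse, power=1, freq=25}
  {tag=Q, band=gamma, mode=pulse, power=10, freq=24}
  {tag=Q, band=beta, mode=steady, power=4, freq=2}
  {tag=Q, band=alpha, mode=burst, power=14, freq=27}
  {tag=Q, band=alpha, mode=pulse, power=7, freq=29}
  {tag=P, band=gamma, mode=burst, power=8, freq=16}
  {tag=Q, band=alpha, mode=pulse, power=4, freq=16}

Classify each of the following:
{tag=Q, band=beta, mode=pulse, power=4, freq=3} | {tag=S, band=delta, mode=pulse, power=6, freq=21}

The pattern is that an item is 'Positive' exactly when: band is delta.
{tag=Q, band=beta, mode=pulse, power=4, freq=3} → band is beta → Negative. {tag=S, band=delta, mode=pulse, power=6, freq=21} → band is delta → Positive.

Negative, Positive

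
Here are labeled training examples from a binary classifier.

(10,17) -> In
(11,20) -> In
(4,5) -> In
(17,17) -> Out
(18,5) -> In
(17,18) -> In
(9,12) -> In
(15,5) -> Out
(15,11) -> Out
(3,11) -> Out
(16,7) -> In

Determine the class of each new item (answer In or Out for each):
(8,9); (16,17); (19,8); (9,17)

In, In, In, Out

Every 'In' example satisfies: sum is odd. None of the 'Out' examples do.
(8,9): 8+9 = 17 — meets the rule, so In. (16,17): 16+17 = 33 — meets the rule, so In. (19,8): 19+8 = 27 — meets the rule, so In. (9,17): 9+17 = 26 — doesn't match, so Out.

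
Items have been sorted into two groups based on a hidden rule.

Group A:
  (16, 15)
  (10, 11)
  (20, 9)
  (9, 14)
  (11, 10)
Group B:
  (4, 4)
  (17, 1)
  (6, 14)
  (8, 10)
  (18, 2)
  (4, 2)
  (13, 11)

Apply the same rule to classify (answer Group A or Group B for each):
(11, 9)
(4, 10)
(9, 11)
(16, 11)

Group B, Group B, Group B, Group A

A rule that fits every label: sum is odd — true of each 'Group A' example, false of each 'Group B' one.
(11, 9): 11+9 = 20, doesn't match → Group B. (4, 10): 4+10 = 14, doesn't match → Group B. (9, 11): 9+11 = 20, doesn't match → Group B. (16, 11): 16+11 = 27, meets the rule → Group A.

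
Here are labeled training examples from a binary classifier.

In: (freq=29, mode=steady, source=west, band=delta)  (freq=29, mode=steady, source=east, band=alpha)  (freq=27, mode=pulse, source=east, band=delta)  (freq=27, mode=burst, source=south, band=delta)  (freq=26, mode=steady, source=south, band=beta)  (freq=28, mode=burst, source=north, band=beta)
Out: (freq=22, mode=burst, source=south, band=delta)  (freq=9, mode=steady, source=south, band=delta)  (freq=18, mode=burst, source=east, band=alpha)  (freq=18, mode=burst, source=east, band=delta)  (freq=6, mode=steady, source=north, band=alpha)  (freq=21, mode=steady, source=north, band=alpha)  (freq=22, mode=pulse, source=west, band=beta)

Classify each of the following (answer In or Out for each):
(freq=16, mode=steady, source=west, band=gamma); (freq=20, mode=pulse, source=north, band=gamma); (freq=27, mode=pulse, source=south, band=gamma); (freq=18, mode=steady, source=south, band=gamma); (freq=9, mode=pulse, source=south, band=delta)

The common property of the 'In' items is: freq ≥ 26. No 'Out' item has it.
(freq=16, mode=steady, source=west, band=gamma): Out (freq = 16).
(freq=20, mode=pulse, source=north, band=gamma): Out (freq = 20).
(freq=27, mode=pulse, source=south, band=gamma): In (freq = 27).
(freq=18, mode=steady, source=south, band=gamma): Out (freq = 18).
(freq=9, mode=pulse, source=south, band=delta): Out (freq = 9).

Out, Out, In, Out, Out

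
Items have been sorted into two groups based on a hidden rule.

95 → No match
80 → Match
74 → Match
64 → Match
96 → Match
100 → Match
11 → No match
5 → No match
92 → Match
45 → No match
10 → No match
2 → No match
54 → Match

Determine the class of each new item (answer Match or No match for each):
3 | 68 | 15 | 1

No match, Match, No match, No match

Every 'Match' example satisfies: even AND at least 11. None of the 'No match' examples do.
3 → 3 is odd, 3 < 11 → No match. 68 → 68 is even, 68 ≥ 11 → Match. 15 → 15 is odd, 15 ≥ 11 → No match. 1 → 1 is odd, 1 < 11 → No match.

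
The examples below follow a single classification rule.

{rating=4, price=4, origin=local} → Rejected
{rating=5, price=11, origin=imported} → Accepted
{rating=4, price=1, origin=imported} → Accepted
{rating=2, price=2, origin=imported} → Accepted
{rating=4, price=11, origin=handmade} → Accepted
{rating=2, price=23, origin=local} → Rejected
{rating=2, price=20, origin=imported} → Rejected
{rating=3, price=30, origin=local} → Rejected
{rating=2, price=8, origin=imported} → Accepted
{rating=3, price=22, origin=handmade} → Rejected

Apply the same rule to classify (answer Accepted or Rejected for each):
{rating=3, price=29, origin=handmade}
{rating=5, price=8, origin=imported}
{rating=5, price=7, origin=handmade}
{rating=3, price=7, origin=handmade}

The pattern is that an item is 'Accepted' exactly when: price ≠ 4 AND price ≤ 11.

Rejected, Accepted, Accepted, Accepted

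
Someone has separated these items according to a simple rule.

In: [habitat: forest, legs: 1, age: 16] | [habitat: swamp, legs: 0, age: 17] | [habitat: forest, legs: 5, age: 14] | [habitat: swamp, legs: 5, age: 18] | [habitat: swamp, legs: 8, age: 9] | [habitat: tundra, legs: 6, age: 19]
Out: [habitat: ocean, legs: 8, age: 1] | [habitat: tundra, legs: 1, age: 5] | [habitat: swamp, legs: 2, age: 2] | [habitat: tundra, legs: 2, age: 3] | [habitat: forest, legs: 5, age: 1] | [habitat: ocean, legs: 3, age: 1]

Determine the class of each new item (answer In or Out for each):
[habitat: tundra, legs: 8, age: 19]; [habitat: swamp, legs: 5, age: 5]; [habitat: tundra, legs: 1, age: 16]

The pattern is that an item is 'In' exactly when: age ≥ 9.
In: [habitat: tundra, legs: 8, age: 19], since age = 19. Out: [habitat: swamp, legs: 5, age: 5], since age = 5. In: [habitat: tundra, legs: 1, age: 16], since age = 16.

In, Out, In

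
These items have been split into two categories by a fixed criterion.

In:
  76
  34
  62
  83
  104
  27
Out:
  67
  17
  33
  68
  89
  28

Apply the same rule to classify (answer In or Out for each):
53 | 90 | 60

The distinguishing property — ≡ 6 (mod 7) — holds for all the 'In' cases and none of the 'Out' cases.
53: 53 mod 7 = 4 — does not satisfy this, so Out. 90: 90 mod 7 = 6 — checks out, so In. 60: 60 mod 7 = 4 — does not satisfy this, so Out.

Out, In, Out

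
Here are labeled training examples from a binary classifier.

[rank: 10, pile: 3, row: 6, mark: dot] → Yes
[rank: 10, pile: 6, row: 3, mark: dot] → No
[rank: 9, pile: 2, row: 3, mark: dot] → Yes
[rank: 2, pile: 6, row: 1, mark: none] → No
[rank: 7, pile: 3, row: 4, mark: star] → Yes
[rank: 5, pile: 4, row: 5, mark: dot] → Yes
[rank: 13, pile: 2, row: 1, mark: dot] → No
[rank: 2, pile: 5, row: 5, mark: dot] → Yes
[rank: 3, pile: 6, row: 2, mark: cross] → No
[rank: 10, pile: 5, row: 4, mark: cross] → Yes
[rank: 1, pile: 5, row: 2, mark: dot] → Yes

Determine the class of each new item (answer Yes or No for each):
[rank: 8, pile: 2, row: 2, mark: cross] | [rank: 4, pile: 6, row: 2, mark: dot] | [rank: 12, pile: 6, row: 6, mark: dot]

The simplest hypothesis consistent with all the labels is: pile ≤ 5 AND row ≥ 2.
[rank: 8, pile: 2, row: 2, mark: cross] — pile = 2, row = 2, hence Yes. [rank: 4, pile: 6, row: 2, mark: dot] — pile = 6, row = 2, hence No. [rank: 12, pile: 6, row: 6, mark: dot] — pile = 6, row = 6, hence No.

Yes, No, No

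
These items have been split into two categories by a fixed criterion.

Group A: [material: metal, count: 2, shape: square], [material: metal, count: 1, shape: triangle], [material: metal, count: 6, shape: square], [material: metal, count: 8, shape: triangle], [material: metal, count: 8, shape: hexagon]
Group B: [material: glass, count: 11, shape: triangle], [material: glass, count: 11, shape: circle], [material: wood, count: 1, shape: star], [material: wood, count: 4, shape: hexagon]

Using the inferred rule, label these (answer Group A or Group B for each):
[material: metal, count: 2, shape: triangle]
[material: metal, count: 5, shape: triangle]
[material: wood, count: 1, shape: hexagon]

Group A, Group A, Group B

The simplest hypothesis consistent with all the labels is: material is metal.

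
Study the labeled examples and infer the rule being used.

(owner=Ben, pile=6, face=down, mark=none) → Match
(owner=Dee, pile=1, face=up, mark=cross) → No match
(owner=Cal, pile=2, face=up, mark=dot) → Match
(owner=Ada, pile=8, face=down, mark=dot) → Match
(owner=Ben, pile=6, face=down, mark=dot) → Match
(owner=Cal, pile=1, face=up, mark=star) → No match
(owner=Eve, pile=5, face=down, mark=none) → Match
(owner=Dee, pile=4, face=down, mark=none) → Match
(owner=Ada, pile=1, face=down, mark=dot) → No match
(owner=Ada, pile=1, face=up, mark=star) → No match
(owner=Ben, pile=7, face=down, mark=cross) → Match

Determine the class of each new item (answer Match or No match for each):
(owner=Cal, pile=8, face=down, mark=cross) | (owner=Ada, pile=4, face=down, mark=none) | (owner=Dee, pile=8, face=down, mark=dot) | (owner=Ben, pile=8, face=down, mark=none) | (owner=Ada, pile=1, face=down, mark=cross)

'Match' ⟺ pile ≥ 2.
(owner=Cal, pile=8, face=down, mark=cross): Match (pile = 8).
(owner=Ada, pile=4, face=down, mark=none): Match (pile = 4).
(owner=Dee, pile=8, face=down, mark=dot): Match (pile = 8).
(owner=Ben, pile=8, face=down, mark=none): Match (pile = 8).
(owner=Ada, pile=1, face=down, mark=cross): No match (pile = 1).

Match, Match, Match, Match, No match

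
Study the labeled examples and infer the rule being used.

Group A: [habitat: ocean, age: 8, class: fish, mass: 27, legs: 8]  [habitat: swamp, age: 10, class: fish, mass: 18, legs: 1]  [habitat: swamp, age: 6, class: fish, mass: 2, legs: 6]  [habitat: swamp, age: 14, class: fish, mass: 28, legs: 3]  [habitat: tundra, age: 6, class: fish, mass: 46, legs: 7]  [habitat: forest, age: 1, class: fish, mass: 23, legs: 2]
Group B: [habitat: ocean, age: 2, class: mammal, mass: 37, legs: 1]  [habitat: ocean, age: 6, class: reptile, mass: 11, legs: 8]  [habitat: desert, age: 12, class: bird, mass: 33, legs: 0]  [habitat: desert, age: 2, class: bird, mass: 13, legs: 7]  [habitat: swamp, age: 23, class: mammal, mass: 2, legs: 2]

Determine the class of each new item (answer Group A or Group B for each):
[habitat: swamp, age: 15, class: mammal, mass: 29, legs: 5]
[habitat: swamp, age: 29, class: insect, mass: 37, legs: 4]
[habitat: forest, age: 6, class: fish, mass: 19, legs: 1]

Group B, Group B, Group A

Comparing the two groups points to one rule — class is fish.
[habitat: swamp, age: 15, class: mammal, mass: 29, legs: 5]: class is mammal — doesn't qualify, so Group B.
[habitat: swamp, age: 29, class: insect, mass: 37, legs: 4]: class is insect — doesn't qualify, so Group B.
[habitat: forest, age: 6, class: fish, mass: 19, legs: 1]: class is fish — matches, so Group A.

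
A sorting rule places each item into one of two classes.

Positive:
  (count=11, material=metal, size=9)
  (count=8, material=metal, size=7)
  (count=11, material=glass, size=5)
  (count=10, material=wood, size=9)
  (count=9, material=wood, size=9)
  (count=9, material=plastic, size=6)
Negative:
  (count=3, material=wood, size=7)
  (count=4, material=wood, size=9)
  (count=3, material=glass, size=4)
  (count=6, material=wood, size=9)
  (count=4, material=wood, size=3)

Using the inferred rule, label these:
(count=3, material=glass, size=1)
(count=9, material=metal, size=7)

Negative, Positive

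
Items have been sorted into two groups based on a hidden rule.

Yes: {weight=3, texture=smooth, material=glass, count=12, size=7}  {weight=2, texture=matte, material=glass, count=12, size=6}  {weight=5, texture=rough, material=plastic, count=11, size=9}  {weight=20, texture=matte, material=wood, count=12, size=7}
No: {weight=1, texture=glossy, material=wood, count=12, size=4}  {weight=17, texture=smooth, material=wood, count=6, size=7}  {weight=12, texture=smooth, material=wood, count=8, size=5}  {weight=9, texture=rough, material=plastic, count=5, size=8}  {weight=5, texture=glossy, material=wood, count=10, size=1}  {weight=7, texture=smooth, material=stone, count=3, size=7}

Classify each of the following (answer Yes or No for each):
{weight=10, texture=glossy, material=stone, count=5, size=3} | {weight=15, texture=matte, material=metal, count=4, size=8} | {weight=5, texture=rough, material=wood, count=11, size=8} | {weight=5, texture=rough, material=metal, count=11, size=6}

No, No, Yes, Yes

The rule appears to be: count ≥ 8 AND size ≥ 6.
{weight=10, texture=glossy, material=stone, count=5, size=3}: No (count = 5, size = 3).
{weight=15, texture=matte, material=metal, count=4, size=8}: No (count = 4, size = 8).
{weight=5, texture=rough, material=wood, count=11, size=8}: Yes (count = 11, size = 8).
{weight=5, texture=rough, material=metal, count=11, size=6}: Yes (count = 11, size = 6).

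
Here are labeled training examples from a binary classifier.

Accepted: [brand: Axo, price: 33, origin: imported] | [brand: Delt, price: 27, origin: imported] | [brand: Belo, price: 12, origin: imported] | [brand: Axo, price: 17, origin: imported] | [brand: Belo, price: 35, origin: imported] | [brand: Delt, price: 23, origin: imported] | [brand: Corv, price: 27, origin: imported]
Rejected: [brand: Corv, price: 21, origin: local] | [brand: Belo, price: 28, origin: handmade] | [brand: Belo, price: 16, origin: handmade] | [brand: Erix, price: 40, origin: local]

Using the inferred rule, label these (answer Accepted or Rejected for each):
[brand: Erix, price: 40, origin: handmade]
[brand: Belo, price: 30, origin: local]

'Accepted' ⟺ origin is imported.
[brand: Erix, price: 40, origin: handmade]: origin is handmade, fails the rule → Rejected.
[brand: Belo, price: 30, origin: local]: origin is local, fails the rule → Rejected.

Rejected, Rejected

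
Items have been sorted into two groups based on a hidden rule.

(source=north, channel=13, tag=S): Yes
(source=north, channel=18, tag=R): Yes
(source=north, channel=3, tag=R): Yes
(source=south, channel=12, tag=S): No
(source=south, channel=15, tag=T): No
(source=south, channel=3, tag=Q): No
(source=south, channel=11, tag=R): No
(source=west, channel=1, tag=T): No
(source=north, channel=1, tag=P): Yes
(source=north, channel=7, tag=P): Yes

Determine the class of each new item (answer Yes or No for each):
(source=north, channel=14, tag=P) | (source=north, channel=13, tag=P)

The classifier is using: source is north.
(source=north, channel=14, tag=P): source is north — qualifies, so Yes. (source=north, channel=13, tag=P): source is north — qualifies, so Yes.

Yes, Yes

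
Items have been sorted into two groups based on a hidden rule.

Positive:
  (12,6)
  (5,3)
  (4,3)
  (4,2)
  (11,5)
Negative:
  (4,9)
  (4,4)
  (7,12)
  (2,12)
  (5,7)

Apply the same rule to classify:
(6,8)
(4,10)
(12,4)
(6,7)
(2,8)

Looking at the examples, the only property every 'Positive' case has and every 'Negative' case lacks is: first > second.
(6,8): 6 < 8 — fails the rule, so Negative.
(4,10): 4 < 10 — fails the rule, so Negative.
(12,4): 12 > 4 — matches, so Positive.
(6,7): 6 < 7 — fails the rule, so Negative.
(2,8): 2 < 8 — fails the rule, so Negative.

Negative, Negative, Positive, Negative, Negative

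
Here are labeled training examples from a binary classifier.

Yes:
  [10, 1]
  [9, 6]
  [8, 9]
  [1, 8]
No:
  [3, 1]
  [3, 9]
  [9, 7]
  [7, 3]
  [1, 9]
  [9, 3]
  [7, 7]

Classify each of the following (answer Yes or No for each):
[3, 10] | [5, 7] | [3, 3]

Yes, No, No

The pattern is that an item is 'Yes' exactly when: sum is odd.
Yes: [3, 10], since 3+10 = 13. No: [5, 7], since 5+7 = 12. No: [3, 3], since 3+3 = 6.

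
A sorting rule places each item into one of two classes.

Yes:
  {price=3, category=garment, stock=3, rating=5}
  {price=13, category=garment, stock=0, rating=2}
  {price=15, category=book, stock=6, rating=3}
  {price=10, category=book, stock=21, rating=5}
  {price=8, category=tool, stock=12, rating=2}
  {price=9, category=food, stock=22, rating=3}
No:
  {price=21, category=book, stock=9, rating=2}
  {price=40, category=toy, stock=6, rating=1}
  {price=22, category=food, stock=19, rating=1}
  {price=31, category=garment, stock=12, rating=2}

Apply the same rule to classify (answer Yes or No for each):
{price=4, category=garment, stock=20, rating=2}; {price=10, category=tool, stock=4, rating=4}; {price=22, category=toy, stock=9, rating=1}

Yes, Yes, No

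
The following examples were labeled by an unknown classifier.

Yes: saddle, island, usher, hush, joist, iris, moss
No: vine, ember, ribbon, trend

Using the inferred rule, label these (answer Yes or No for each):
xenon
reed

The classifier is using: contains 's'.
xenon: no 's', doesn't qualify → No.
reed: no 's', doesn't qualify → No.

No, No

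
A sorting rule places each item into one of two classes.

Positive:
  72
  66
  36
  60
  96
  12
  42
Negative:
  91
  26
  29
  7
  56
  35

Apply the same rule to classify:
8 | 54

Negative, Positive

The pattern is that an item is 'Positive' exactly when: multiple of 3.
8 → 8 = 3·2 + 2 → Negative. 54 → 54 = 3·18 → Positive.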